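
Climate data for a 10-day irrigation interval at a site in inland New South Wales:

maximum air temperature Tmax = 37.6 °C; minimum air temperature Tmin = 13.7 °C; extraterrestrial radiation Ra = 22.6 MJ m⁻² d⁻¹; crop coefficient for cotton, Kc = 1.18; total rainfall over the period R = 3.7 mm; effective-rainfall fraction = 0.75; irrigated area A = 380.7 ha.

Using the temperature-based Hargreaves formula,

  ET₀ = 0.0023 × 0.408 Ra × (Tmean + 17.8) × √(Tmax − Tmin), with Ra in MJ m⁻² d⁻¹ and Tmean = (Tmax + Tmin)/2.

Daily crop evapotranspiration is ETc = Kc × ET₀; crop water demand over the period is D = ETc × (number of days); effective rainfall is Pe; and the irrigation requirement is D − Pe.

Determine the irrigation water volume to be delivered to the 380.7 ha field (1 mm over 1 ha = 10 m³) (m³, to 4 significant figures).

Tmean = (37.6 + 13.7)/2 = 25.65 °C
0.408 Ra = 0.408 × 22.6 = 9.2208 mm/d equivalent
ET₀ = 0.0023 × 9.2208 × (25.65 + 17.8) × √23.9 = 0.0023 × 9.2208 × 43.45 × 4.8888 = 4.5049 mm/d
ETc = Kc × ET₀ = 1.18 × 4.5049 = 5.3158 mm/d
Crop demand D = ETc × 10 d = 5.3158 × 10 = 53.158 mm
Pe = 0.75 × 3.7 = 2.775 mm
D − Pe = 53.158 − 2.775 = 50.383 mm
Volume = 50.383 mm × 380.7 ha × 10 = 191808.1 m³

191800 m³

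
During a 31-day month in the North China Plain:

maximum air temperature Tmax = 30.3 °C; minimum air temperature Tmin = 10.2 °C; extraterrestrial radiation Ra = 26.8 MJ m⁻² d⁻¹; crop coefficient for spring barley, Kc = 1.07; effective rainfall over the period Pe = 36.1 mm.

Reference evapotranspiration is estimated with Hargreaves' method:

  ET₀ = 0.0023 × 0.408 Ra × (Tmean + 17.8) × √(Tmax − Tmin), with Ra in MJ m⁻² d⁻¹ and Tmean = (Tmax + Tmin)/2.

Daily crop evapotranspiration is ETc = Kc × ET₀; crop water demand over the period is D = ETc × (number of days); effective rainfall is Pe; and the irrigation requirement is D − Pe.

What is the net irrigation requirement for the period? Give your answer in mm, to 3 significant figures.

Tmean = (30.3 + 10.2)/2 = 20.25 °C
0.408 Ra = 0.408 × 26.8 = 10.9344 mm/d equivalent
ET₀ = 0.0023 × 10.9344 × (20.25 + 17.8) × √20.1 = 0.0023 × 10.9344 × 38.05 × 4.4833 = 4.2902 mm/d
ETc = Kc × ET₀ = 1.07 × 4.2902 = 4.5905 mm/d
Crop demand D = ETc × 31 d = 4.5905 × 31 = 142.306 mm
D − Pe = 142.306 − 36.1 = 106.206 mm

106 mm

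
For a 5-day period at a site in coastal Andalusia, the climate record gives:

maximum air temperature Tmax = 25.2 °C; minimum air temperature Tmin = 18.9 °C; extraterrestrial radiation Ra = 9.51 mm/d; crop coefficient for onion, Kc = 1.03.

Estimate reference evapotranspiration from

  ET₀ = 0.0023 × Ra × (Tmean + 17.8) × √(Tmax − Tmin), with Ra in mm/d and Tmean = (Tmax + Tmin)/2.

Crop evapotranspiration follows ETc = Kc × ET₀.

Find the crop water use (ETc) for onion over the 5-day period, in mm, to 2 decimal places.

Tmean = (25.2 + 18.9)/2 = 22.05 °C
ET₀ = 0.0023 × 9.51 × (22.05 + 17.8) × √6.3 = 0.0023 × 9.51 × 39.85 × 2.5100 = 2.1878 mm/d
ETc = Kc × ET₀ = 1.03 × 2.1878 = 2.2534 mm/d
Over 5 days: 2.2534 × 5 = 11.267 mm

11.27 mm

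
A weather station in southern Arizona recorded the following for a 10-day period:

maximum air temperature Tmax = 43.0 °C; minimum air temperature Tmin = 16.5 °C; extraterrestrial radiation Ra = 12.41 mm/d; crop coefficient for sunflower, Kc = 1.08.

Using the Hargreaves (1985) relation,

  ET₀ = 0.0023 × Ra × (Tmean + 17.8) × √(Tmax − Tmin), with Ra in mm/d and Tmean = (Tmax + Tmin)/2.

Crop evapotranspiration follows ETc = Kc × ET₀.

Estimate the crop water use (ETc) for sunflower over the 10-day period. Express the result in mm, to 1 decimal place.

Tmean = (43.0 + 16.5)/2 = 29.75 °C
ET₀ = 0.0023 × 12.41 × (29.75 + 17.8) × √26.5 = 0.0023 × 12.41 × 47.55 × 5.1478 = 6.9867 mm/d
ETc = Kc × ET₀ = 1.08 × 6.9867 = 7.5456 mm/d
Over 10 days: 7.5456 × 10 = 75.456 mm

75.5 mm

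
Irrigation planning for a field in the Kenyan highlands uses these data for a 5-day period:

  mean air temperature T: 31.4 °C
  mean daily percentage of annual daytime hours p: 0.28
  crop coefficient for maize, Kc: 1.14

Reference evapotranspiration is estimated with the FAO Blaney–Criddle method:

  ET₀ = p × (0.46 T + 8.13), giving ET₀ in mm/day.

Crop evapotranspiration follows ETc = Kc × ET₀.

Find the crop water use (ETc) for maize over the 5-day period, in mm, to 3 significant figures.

36.0 mm

ET₀ = 0.28 × (0.46 × 31.4 + 8.13) = 0.28 × 22.574 = 6.3207 mm/d
ETc = Kc × ET₀ = 1.14 × 6.3207 = 7.2056 mm/d
Over 5 days: 7.2056 × 5 = 36.028 mm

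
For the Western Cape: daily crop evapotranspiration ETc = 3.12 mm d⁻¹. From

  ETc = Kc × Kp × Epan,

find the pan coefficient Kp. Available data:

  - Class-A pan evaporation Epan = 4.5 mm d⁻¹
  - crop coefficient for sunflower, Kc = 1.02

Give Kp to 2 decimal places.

ETc = Kc × Kp × Epan  ⇒  Kp = ETc / (Kc × Epan)
Kp = 3.12 / (1.02 × 4.5) = 3.12 / 4.590 = 0.6797

0.68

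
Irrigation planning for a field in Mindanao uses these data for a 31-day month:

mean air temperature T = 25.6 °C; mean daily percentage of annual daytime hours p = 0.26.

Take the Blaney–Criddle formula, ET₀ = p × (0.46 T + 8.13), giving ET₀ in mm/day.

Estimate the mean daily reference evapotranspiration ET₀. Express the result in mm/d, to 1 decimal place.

ET₀ = 0.26 × (0.46 × 25.6 + 8.13) = 0.26 × 19.906 = 5.1756 mm/d

5.2 mm/d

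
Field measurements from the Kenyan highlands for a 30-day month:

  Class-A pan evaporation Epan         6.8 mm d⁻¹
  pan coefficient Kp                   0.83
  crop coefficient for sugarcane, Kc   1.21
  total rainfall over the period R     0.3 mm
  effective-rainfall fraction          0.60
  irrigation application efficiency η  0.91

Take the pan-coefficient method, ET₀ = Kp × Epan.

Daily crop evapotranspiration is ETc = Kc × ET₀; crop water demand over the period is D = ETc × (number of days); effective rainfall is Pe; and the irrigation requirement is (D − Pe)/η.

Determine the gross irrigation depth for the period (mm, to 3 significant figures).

ET₀ = 0.83 × 6.8 = 5.6440 mm/d
ETc = Kc × ET₀ = 1.21 × 5.6440 = 6.8292 mm/d
Crop demand D = ETc × 30 d = 6.8292 × 30 = 204.876 mm
Pe = 0.60 × 0.3 = 0.180 mm
D − Pe = 204.876 − 0.180 = 204.696 mm
Gross irrigation = 204.696 / 0.91 = 224.941 mm

225 mm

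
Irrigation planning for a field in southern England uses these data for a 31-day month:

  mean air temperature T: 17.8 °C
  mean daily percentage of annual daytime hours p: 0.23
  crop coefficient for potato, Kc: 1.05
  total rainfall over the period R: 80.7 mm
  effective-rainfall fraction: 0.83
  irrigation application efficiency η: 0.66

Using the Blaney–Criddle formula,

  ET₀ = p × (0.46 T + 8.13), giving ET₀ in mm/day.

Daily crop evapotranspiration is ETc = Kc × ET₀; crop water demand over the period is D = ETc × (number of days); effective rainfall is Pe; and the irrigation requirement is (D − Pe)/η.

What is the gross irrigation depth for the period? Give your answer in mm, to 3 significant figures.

83.6 mm

ET₀ = 0.23 × (0.46 × 17.8 + 8.13) = 0.23 × 16.318 = 3.7531 mm/d
ETc = Kc × ET₀ = 1.05 × 3.7531 = 3.9408 mm/d
Crop demand D = ETc × 31 d = 3.9408 × 31 = 122.165 mm
Pe = 0.83 × 80.7 = 66.981 mm
D − Pe = 122.165 − 66.981 = 55.184 mm
Gross irrigation = 55.184 / 0.66 = 83.612 mm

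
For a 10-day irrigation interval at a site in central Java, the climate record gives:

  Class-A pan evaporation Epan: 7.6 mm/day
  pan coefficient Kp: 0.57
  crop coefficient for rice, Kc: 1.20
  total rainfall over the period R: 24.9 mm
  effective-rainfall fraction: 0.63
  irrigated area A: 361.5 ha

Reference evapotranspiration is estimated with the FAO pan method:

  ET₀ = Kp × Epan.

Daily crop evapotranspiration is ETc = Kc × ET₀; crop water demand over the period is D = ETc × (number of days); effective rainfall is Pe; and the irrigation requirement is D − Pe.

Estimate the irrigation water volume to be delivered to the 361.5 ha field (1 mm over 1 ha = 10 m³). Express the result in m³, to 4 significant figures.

ET₀ = 0.57 × 7.6 = 4.3320 mm/d
ETc = Kc × ET₀ = 1.20 × 4.3320 = 5.1984 mm/d
Crop demand D = ETc × 10 d = 5.1984 × 10 = 51.984 mm
Pe = 0.63 × 24.9 = 15.687 mm
D − Pe = 51.984 − 15.687 = 36.297 mm
Volume = 36.297 mm × 361.5 ha × 10 = 131213.7 m³

131200 m³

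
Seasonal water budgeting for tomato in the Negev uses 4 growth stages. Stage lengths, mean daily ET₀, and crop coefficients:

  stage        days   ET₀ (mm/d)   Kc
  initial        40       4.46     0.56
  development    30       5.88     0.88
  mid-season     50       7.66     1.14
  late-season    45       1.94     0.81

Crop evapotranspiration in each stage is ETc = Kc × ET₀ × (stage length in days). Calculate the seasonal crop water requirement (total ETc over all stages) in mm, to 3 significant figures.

762 mm

initial: 0.56 × 4.46 × 40 = 99.90 mm
development: 0.88 × 5.88 × 30 = 155.23 mm
mid-season: 1.14 × 7.66 × 50 = 436.62 mm
late-season: 0.81 × 1.94 × 45 = 70.71 mm
Seasonal total = 762.46 mm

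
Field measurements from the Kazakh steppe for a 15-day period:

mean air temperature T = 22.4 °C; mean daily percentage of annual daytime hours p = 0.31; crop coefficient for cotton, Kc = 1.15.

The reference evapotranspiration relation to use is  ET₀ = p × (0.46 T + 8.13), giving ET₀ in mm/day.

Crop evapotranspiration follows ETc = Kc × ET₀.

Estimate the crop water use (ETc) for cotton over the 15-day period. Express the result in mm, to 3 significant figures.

98.6 mm

ET₀ = 0.31 × (0.46 × 22.4 + 8.13) = 0.31 × 18.434 = 5.7145 mm/d
ETc = Kc × ET₀ = 1.15 × 5.7145 = 6.5717 mm/d
Over 15 days: 6.5717 × 15 = 98.576 mm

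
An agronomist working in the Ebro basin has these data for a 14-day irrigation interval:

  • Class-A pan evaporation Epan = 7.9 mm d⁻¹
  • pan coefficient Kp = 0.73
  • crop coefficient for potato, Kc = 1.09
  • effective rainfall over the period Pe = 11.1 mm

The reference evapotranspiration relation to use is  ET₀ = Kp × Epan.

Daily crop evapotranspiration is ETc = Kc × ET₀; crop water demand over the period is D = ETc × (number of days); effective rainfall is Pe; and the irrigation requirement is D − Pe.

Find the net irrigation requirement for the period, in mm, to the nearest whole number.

ET₀ = 0.73 × 7.9 = 5.7670 mm/d
ETc = Kc × ET₀ = 1.09 × 5.7670 = 6.2860 mm/d
Crop demand D = ETc × 14 d = 6.2860 × 14 = 88.004 mm
D − Pe = 88.004 − 11.1 = 76.904 mm

77 mm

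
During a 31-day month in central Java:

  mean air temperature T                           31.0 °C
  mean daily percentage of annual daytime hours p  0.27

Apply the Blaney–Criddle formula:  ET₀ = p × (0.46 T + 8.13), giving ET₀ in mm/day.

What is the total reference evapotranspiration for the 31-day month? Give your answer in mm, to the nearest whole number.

ET₀ = 0.27 × (0.46 × 31.0 + 8.13) = 0.27 × 22.390 = 6.0453 mm/d
Monthly total = 6.0453 × 31 = 187.404 mm

187 mm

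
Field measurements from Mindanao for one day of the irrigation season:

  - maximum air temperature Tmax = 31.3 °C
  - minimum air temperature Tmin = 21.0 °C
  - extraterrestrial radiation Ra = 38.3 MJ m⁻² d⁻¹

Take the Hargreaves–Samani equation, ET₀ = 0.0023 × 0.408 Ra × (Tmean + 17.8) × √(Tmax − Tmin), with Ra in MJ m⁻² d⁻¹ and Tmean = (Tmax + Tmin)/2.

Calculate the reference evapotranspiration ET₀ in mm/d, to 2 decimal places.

Tmean = (31.3 + 21.0)/2 = 26.15 °C
0.408 Ra = 0.408 × 38.3 = 15.6264 mm/d equivalent
ET₀ = 0.0023 × 15.6264 × (26.15 + 17.8) × √10.3 = 0.0023 × 15.6264 × 43.95 × 3.2094 = 5.0696 mm/d

5.07 mm/d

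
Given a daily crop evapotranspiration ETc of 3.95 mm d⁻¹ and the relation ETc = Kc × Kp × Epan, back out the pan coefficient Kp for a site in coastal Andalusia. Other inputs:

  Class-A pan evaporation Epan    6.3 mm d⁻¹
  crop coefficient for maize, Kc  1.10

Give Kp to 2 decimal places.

ETc = Kc × Kp × Epan  ⇒  Kp = ETc / (Kc × Epan)
Kp = 3.95 / (1.10 × 6.3) = 3.95 / 6.930 = 0.5700

0.57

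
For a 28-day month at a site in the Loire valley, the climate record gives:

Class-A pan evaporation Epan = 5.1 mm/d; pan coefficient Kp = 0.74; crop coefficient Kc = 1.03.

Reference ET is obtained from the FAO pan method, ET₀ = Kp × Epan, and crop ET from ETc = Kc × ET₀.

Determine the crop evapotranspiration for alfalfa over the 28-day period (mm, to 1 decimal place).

108.8 mm

ET₀ = 0.74 × 5.1 = 3.7740 mm/d
ETc = Kc × ET₀ = 1.03 × 3.7740 = 3.8872 mm/d
Over 28 days: 3.8872 × 28 = 108.842 mm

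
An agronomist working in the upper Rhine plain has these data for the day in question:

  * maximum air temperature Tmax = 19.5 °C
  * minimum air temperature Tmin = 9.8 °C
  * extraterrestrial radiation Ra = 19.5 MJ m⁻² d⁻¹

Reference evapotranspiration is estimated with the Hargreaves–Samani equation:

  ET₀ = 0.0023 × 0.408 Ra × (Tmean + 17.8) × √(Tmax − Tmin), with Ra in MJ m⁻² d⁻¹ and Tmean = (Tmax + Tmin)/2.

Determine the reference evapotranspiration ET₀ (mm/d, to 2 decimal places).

Tmean = (19.5 + 9.8)/2 = 14.65 °C
0.408 Ra = 0.408 × 19.5 = 7.9560 mm/d equivalent
ET₀ = 0.0023 × 7.9560 × (14.65 + 17.8) × √9.7 = 0.0023 × 7.9560 × 32.45 × 3.1145 = 1.8494 mm/d

1.85 mm/d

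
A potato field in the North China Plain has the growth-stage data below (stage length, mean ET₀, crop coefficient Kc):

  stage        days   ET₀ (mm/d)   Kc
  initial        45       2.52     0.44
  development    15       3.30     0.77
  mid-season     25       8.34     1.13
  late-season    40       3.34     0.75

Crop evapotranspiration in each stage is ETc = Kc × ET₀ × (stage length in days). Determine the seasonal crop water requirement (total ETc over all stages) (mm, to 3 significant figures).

424 mm

initial: 0.44 × 2.52 × 45 = 49.90 mm
development: 0.77 × 3.30 × 15 = 38.12 mm
mid-season: 1.13 × 8.34 × 25 = 235.61 mm
late-season: 0.75 × 3.34 × 40 = 100.20 mm
Seasonal total = 423.83 mm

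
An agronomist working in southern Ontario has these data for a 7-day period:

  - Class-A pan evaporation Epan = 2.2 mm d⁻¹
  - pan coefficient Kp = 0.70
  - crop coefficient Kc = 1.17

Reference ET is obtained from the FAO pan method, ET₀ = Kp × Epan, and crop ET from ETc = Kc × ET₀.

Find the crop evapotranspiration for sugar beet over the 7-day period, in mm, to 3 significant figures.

ET₀ = 0.70 × 2.2 = 1.5400 mm/d
ETc = Kc × ET₀ = 1.17 × 1.5400 = 1.8018 mm/d
Over 7 days: 1.8018 × 7 = 12.613 mm

12.6 mm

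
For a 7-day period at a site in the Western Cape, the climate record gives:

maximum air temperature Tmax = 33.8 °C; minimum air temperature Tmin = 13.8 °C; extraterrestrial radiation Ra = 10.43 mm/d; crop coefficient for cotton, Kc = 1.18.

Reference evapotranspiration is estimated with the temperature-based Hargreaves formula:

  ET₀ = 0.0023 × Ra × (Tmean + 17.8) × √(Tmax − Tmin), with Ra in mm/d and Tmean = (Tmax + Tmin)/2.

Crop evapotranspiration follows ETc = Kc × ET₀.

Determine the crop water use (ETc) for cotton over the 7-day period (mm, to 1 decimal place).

Tmean = (33.8 + 13.8)/2 = 23.80 °C
ET₀ = 0.0023 × 10.43 × (23.80 + 17.8) × √20.0 = 0.0023 × 10.43 × 41.60 × 4.4721 = 4.4629 mm/d
ETc = Kc × ET₀ = 1.18 × 4.4629 = 5.2662 mm/d
Over 7 days: 5.2662 × 7 = 36.863 mm

36.9 mm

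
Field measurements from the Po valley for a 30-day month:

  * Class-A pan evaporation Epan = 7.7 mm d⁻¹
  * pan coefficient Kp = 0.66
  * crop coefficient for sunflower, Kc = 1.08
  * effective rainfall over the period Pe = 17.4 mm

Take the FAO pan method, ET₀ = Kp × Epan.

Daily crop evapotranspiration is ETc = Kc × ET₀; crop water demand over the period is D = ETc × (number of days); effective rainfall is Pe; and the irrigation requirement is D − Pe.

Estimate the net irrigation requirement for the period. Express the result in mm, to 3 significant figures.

ET₀ = 0.66 × 7.7 = 5.0820 mm/d
ETc = Kc × ET₀ = 1.08 × 5.0820 = 5.4886 mm/d
Crop demand D = ETc × 30 d = 5.4886 × 30 = 164.658 mm
D − Pe = 164.658 − 17.4 = 147.258 mm

147 mm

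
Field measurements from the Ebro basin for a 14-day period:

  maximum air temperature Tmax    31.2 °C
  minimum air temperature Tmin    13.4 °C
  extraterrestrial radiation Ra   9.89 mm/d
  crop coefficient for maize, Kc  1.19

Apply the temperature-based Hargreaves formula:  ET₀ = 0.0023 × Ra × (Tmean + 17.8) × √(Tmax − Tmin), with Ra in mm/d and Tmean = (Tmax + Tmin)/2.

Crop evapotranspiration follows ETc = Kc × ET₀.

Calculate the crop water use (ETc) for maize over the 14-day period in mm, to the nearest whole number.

64 mm

Tmean = (31.2 + 13.4)/2 = 22.30 °C
ET₀ = 0.0023 × 9.89 × (22.30 + 17.8) × √17.8 = 0.0023 × 9.89 × 40.10 × 4.2190 = 3.8484 mm/d
ETc = Kc × ET₀ = 1.19 × 3.8484 = 4.5796 mm/d
Over 14 days: 4.5796 × 14 = 64.114 mm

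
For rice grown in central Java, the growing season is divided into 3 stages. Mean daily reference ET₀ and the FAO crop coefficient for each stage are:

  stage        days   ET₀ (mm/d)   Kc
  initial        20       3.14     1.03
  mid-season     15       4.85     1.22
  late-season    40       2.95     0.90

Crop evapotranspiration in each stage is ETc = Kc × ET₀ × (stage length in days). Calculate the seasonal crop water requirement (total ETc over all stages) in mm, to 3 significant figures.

initial: 1.03 × 3.14 × 20 = 64.68 mm
mid-season: 1.22 × 4.85 × 15 = 88.76 mm
late-season: 0.90 × 2.95 × 40 = 106.20 mm
Seasonal total = 259.64 mm

260 mm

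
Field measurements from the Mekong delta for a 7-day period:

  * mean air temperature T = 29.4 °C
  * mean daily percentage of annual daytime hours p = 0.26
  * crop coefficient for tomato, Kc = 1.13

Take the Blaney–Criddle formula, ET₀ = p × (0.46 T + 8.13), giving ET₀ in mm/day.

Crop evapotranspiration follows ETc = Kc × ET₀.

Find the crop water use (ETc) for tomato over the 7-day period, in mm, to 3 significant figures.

44.5 mm

ET₀ = 0.26 × (0.46 × 29.4 + 8.13) = 0.26 × 21.654 = 5.6300 mm/d
ETc = Kc × ET₀ = 1.13 × 5.6300 = 6.3619 mm/d
Over 7 days: 6.3619 × 7 = 44.533 mm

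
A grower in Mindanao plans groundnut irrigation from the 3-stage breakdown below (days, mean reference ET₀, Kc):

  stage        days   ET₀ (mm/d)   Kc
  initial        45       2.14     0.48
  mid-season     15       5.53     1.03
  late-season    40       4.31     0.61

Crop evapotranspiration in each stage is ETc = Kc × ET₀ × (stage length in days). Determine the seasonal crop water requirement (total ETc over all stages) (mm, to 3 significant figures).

initial: 0.48 × 2.14 × 45 = 46.22 mm
mid-season: 1.03 × 5.53 × 15 = 85.44 mm
late-season: 0.61 × 4.31 × 40 = 105.16 mm
Seasonal total = 236.82 mm

237 mm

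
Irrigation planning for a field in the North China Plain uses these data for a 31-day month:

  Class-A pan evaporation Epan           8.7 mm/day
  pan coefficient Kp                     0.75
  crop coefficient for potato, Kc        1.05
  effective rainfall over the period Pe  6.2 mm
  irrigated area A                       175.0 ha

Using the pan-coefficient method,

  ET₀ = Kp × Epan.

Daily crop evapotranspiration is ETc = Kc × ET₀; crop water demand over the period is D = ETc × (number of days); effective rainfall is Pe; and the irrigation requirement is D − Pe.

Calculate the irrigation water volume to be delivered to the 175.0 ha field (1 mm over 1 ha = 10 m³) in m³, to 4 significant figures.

360800 m³

ET₀ = 0.75 × 8.7 = 6.5250 mm/d
ETc = Kc × ET₀ = 1.05 × 6.5250 = 6.8513 mm/d
Crop demand D = ETc × 31 d = 6.8513 × 31 = 212.390 mm
D − Pe = 212.390 − 6.2 = 206.190 mm
Volume = 206.190 mm × 175.0 ha × 10 = 360832.5 m³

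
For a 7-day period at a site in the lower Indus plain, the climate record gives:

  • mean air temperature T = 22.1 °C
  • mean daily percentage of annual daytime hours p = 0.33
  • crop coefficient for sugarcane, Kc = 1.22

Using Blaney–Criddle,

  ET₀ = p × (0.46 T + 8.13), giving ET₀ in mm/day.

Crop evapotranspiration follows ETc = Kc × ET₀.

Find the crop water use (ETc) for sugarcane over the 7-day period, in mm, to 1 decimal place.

ET₀ = 0.33 × (0.46 × 22.1 + 8.13) = 0.33 × 18.296 = 6.0377 mm/d
ETc = Kc × ET₀ = 1.22 × 6.0377 = 7.3660 mm/d
Over 7 days: 7.3660 × 7 = 51.562 mm

51.6 mm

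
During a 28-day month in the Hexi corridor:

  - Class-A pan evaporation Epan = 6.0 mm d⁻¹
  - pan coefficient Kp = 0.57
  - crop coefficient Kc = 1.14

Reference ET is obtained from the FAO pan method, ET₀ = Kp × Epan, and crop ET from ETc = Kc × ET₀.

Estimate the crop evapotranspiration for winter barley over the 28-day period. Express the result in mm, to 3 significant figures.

ET₀ = 0.57 × 6.0 = 3.4200 mm/d
ETc = Kc × ET₀ = 1.14 × 3.4200 = 3.8988 mm/d
Over 28 days: 3.8988 × 28 = 109.166 mm

109 mm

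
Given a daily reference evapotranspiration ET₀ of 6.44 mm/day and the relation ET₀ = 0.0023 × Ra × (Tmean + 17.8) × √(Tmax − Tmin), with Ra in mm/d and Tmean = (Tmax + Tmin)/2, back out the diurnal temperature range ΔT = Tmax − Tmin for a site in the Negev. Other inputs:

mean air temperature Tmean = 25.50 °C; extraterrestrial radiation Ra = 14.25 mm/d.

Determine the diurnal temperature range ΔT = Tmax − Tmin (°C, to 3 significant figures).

√ΔT = ET₀ / [0.0023 × Ra × (Tmean+17.8)] = 6.44 / (0.0023 × 14.25 × 43.30) = 4.5379
ΔT = 4.5379² = 20.593 °C

20.6 °C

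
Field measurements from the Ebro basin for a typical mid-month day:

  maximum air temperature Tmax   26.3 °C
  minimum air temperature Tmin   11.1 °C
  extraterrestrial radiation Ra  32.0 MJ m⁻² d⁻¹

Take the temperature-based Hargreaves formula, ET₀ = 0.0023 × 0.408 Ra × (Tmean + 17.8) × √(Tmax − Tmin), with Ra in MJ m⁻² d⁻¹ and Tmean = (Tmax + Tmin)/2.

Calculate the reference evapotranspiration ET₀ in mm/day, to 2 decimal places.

Tmean = (26.3 + 11.1)/2 = 18.70 °C
0.408 Ra = 0.408 × 32.0 = 13.0560 mm/d equivalent
ET₀ = 0.0023 × 13.0560 × (18.70 + 17.8) × √15.2 = 0.0023 × 13.0560 × 36.50 × 3.8987 = 4.2732 mm/d

4.27 mm/day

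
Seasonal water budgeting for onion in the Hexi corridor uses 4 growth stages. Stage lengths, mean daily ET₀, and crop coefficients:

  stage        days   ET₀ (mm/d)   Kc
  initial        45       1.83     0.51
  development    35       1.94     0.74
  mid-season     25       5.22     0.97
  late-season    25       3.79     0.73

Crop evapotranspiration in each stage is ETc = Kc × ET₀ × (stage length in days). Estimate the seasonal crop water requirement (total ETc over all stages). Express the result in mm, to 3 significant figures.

initial: 0.51 × 1.83 × 45 = 42.00 mm
development: 0.74 × 1.94 × 35 = 50.25 mm
mid-season: 0.97 × 5.22 × 25 = 126.59 mm
late-season: 0.73 × 3.79 × 25 = 69.17 mm
Seasonal total = 288.01 mm

288 mm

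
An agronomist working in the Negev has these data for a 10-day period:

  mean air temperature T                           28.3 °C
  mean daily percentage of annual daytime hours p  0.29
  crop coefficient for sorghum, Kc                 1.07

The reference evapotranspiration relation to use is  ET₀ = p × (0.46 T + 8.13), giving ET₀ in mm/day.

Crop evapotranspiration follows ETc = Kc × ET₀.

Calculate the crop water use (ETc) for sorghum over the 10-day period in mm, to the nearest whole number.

ET₀ = 0.29 × (0.46 × 28.3 + 8.13) = 0.29 × 21.148 = 6.1329 mm/d
ETc = Kc × ET₀ = 1.07 × 6.1329 = 6.5622 mm/d
Over 10 days: 6.5622 × 10 = 65.622 mm

66 mm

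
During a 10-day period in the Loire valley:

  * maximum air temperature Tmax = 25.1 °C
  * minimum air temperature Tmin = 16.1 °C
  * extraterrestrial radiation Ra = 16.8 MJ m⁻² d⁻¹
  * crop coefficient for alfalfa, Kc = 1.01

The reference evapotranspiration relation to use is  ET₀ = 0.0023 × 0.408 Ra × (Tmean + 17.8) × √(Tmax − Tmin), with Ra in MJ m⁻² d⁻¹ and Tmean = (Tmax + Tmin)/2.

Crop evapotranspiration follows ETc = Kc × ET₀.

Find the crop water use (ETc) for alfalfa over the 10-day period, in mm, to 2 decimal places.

Tmean = (25.1 + 16.1)/2 = 20.60 °C
0.408 Ra = 0.408 × 16.8 = 6.8544 mm/d equivalent
ET₀ = 0.0023 × 6.8544 × (20.60 + 17.8) × √9.0 = 0.0023 × 6.8544 × 38.40 × 3.0000 = 1.8161 mm/d
ETc = Kc × ET₀ = 1.01 × 1.8161 = 1.8343 mm/d
Over 10 days: 1.8343 × 10 = 18.343 mm

18.34 mm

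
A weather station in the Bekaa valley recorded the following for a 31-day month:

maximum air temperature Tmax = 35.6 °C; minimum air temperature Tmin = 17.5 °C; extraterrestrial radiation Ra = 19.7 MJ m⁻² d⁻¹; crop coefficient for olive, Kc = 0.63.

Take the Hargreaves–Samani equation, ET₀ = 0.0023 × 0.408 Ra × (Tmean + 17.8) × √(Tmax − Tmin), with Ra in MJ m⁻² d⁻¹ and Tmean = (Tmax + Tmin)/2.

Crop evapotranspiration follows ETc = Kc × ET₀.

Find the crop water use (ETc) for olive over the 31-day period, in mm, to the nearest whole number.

Tmean = (35.6 + 17.5)/2 = 26.55 °C
0.408 Ra = 0.408 × 19.7 = 8.0376 mm/d equivalent
ET₀ = 0.0023 × 8.0376 × (26.55 + 17.8) × √18.1 = 0.0023 × 8.0376 × 44.35 × 4.2544 = 3.4881 mm/d
ETc = Kc × ET₀ = 0.63 × 3.4881 = 2.1975 mm/d
Over 31 days: 2.1975 × 31 = 68.123 mm

68 mm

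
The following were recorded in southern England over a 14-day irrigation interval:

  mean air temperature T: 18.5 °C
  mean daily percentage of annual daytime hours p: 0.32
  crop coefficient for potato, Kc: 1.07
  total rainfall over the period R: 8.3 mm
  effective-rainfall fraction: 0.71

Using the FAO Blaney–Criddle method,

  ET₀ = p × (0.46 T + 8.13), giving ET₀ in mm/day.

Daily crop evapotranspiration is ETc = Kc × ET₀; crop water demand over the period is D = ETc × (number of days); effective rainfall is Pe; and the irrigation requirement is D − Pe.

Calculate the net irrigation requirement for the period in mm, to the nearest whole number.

ET₀ = 0.32 × (0.46 × 18.5 + 8.13) = 0.32 × 16.640 = 5.3248 mm/d
ETc = Kc × ET₀ = 1.07 × 5.3248 = 5.6975 mm/d
Crop demand D = ETc × 14 d = 5.6975 × 14 = 79.765 mm
Pe = 0.71 × 8.3 = 5.893 mm
D − Pe = 79.765 − 5.893 = 73.872 mm

74 mm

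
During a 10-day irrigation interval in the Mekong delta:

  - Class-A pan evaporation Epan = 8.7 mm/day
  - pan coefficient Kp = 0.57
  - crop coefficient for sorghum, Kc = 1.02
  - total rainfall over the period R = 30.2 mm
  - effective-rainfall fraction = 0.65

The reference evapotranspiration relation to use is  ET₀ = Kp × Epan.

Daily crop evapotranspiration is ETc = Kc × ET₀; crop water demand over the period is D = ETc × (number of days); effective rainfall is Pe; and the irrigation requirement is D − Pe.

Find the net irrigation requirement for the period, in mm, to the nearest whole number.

ET₀ = 0.57 × 8.7 = 4.9590 mm/d
ETc = Kc × ET₀ = 1.02 × 4.9590 = 5.0582 mm/d
Crop demand D = ETc × 10 d = 5.0582 × 10 = 50.582 mm
Pe = 0.65 × 30.2 = 19.630 mm
D − Pe = 50.582 − 19.630 = 30.952 mm

31 mm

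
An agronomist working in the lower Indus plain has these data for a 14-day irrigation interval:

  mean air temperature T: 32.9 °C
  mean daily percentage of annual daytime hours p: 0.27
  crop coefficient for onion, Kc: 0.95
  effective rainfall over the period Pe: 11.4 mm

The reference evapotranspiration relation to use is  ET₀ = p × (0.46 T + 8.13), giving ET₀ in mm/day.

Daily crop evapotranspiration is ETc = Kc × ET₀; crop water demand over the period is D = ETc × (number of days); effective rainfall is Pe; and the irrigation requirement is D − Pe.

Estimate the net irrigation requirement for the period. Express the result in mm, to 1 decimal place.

ET₀ = 0.27 × (0.46 × 32.9 + 8.13) = 0.27 × 23.264 = 6.2813 mm/d
ETc = Kc × ET₀ = 0.95 × 6.2813 = 5.9672 mm/d
Crop demand D = ETc × 14 d = 5.9672 × 14 = 83.541 mm
D − Pe = 83.541 − 11.4 = 72.141 mm

72.1 mm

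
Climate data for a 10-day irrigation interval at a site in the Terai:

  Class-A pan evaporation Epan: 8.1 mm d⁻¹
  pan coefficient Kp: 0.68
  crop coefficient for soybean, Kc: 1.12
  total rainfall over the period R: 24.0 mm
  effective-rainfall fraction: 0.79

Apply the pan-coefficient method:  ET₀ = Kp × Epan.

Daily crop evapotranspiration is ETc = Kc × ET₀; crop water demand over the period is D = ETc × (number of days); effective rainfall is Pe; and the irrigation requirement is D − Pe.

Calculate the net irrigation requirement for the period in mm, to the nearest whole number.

43 mm

ET₀ = 0.68 × 8.1 = 5.5080 mm/d
ETc = Kc × ET₀ = 1.12 × 5.5080 = 6.1690 mm/d
Crop demand D = ETc × 10 d = 6.1690 × 10 = 61.690 mm
Pe = 0.79 × 24.0 = 18.960 mm
D − Pe = 61.690 − 18.960 = 42.730 mm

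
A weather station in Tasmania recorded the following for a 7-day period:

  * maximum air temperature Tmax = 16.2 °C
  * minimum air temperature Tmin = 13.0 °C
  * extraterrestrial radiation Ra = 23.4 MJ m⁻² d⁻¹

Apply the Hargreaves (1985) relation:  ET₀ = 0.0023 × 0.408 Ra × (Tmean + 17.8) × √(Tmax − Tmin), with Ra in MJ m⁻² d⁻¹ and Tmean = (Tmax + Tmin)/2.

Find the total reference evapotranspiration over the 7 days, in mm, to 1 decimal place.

8.9 mm

Tmean = (16.2 + 13.0)/2 = 14.60 °C
0.408 Ra = 0.408 × 23.4 = 9.5472 mm/d equivalent
ET₀ = 0.0023 × 9.5472 × (14.60 + 17.8) × √3.2 = 0.0023 × 9.5472 × 32.40 × 1.7889 = 1.2727 mm/d
Over 7 days: 1.2727 × 7 = 8.909 mm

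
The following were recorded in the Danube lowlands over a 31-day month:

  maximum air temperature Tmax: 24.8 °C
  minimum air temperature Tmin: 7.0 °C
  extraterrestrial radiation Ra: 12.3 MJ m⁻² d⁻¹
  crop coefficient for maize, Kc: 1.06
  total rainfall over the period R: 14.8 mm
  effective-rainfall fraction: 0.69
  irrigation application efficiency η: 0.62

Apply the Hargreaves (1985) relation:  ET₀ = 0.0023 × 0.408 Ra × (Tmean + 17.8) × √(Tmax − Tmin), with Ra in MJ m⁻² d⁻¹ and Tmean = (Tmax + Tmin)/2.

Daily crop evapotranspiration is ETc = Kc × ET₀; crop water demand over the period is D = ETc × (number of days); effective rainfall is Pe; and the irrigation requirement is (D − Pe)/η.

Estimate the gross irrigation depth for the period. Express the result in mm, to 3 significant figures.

Tmean = (24.8 + 7.0)/2 = 15.90 °C
0.408 Ra = 0.408 × 12.3 = 5.0184 mm/d equivalent
ET₀ = 0.0023 × 5.0184 × (15.90 + 17.8) × √17.8 = 0.0023 × 5.0184 × 33.70 × 4.2190 = 1.6411 mm/d
ETc = Kc × ET₀ = 1.06 × 1.6411 = 1.7396 mm/d
Crop demand D = ETc × 31 d = 1.7396 × 31 = 53.928 mm
Pe = 0.69 × 14.8 = 10.212 mm
D − Pe = 53.928 − 10.212 = 43.716 mm
Gross irrigation = 43.716 / 0.62 = 70.510 mm

70.5 mm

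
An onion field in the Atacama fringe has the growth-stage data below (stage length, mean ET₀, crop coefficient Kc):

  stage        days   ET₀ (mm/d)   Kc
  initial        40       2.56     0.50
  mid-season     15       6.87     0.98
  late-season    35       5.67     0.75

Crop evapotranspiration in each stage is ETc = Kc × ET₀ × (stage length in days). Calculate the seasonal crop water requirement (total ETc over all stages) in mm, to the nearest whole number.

301 mm

initial: 0.50 × 2.56 × 40 = 51.20 mm
mid-season: 0.98 × 6.87 × 15 = 100.99 mm
late-season: 0.75 × 5.67 × 35 = 148.84 mm
Seasonal total = 301.03 mm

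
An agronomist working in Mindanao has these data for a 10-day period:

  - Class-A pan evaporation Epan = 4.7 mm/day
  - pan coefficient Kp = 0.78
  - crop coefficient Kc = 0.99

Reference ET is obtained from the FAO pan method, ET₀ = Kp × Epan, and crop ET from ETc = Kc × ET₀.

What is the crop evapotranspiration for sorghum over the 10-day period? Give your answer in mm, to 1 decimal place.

36.3 mm

ET₀ = 0.78 × 4.7 = 3.6660 mm/d
ETc = Kc × ET₀ = 0.99 × 3.6660 = 3.6293 mm/d
Over 10 days: 3.6293 × 10 = 36.293 mm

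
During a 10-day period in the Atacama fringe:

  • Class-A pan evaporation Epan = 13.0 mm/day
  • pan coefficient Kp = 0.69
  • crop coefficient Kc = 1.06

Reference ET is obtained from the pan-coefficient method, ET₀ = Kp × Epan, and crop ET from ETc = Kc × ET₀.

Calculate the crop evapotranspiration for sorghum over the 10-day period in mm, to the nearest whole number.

ET₀ = 0.69 × 13.0 = 8.9700 mm/d
ETc = Kc × ET₀ = 1.06 × 8.9700 = 9.5082 mm/d
Over 10 days: 9.5082 × 10 = 95.082 mm

95 mm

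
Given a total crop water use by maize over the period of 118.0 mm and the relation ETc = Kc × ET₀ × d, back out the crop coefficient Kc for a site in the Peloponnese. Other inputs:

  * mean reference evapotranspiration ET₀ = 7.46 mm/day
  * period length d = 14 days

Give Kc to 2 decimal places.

ETc = Kc × ET₀ × d  ⇒  Kc = ETc / (ET₀ × d)
Kc = 118.0 / (7.46 × 14) = 118.0 / 104.44 = 1.1298

1.13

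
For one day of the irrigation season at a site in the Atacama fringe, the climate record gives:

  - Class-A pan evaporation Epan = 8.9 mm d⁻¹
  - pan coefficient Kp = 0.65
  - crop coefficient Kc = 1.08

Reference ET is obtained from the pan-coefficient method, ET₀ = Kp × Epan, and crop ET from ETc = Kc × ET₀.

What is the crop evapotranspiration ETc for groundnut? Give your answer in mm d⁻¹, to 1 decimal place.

ET₀ = 0.65 × 8.9 = 5.7850 mm/d
ETc = Kc × ET₀ = 1.08 × 5.7850 = 6.2478 mm/d

6.2 mm d⁻¹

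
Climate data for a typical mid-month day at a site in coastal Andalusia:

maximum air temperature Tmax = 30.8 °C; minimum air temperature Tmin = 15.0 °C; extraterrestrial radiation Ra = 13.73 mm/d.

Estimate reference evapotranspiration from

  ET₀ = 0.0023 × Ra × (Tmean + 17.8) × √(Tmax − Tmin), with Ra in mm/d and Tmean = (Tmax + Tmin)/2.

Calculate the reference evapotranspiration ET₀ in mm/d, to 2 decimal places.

5.11 mm/d

Tmean = (30.8 + 15.0)/2 = 22.90 °C
ET₀ = 0.0023 × 13.73 × (22.90 + 17.8) × √15.8 = 0.0023 × 13.73 × 40.70 × 3.9749 = 5.1088 mm/d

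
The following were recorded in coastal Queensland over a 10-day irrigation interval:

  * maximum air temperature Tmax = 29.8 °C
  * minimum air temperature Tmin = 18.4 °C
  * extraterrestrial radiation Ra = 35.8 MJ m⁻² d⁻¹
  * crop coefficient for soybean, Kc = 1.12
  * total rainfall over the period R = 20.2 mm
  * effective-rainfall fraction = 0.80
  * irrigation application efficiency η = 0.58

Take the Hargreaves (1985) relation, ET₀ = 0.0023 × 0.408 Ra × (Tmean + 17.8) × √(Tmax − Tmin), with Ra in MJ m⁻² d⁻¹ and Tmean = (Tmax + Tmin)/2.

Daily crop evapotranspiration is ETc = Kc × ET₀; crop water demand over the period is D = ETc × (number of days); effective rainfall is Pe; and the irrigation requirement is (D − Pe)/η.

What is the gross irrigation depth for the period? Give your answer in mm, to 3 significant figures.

63.9 mm

Tmean = (29.8 + 18.4)/2 = 24.10 °C
0.408 Ra = 0.408 × 35.8 = 14.6064 mm/d equivalent
ET₀ = 0.0023 × 14.6064 × (24.10 + 17.8) × √11.4 = 0.0023 × 14.6064 × 41.90 × 3.3764 = 4.7527 mm/d
ETc = Kc × ET₀ = 1.12 × 4.7527 = 5.3230 mm/d
Crop demand D = ETc × 10 d = 5.3230 × 10 = 53.230 mm
Pe = 0.80 × 20.2 = 16.160 mm
D − Pe = 53.230 − 16.160 = 37.070 mm
Gross irrigation = 37.070 / 0.58 = 63.914 mm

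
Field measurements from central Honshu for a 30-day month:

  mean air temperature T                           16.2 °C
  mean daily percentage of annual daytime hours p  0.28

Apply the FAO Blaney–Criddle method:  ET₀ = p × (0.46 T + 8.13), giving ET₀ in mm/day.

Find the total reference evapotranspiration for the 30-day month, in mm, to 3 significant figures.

131 mm

ET₀ = 0.28 × (0.46 × 16.2 + 8.13) = 0.28 × 15.582 = 4.3630 mm/d
Monthly total = 4.3630 × 30 = 130.890 mm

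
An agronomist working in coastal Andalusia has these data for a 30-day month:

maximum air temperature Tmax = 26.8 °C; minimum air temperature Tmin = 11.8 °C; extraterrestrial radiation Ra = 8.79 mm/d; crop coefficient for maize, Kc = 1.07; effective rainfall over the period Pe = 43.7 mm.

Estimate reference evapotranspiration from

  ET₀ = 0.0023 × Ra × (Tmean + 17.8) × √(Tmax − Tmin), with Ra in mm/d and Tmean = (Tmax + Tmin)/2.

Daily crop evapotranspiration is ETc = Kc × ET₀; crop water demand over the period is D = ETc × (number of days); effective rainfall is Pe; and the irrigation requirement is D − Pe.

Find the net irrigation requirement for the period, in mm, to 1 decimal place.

Tmean = (26.8 + 11.8)/2 = 19.30 °C
ET₀ = 0.0023 × 8.79 × (19.30 + 17.8) × √15.0 = 0.0023 × 8.79 × 37.10 × 3.8730 = 2.9049 mm/d
ETc = Kc × ET₀ = 1.07 × 2.9049 = 3.1082 mm/d
Crop demand D = ETc × 30 d = 3.1082 × 30 = 93.246 mm
D − Pe = 93.246 − 43.7 = 49.546 mm

49.5 mm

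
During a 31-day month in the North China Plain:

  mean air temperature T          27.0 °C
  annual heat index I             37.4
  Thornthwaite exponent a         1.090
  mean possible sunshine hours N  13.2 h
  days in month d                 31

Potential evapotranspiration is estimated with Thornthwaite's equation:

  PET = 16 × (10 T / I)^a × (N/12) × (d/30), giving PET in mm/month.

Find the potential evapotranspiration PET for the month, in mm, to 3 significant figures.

157 mm

10T/I = 10 × 27.0 / 37.4 = 7.2193
(10T/I)^a = 7.2193^1.090 = 8.6250
Uncorrected PET = 16 × 8.6250 = 138.000 mm
Correction = (N/12)(d/30) = (13.2/12)(31/30) = 1.1367
PET = 138.000 × 1.1367 = 156.865 mm/month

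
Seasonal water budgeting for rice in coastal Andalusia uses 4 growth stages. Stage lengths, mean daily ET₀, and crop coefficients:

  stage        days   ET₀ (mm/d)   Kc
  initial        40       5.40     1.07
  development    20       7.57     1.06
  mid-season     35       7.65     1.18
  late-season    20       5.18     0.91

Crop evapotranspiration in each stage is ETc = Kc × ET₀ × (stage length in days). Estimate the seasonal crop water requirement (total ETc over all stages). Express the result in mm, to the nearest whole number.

802 mm

initial: 1.07 × 5.40 × 40 = 231.12 mm
development: 1.06 × 7.57 × 20 = 160.48 mm
mid-season: 1.18 × 7.65 × 35 = 315.95 mm
late-season: 0.91 × 5.18 × 20 = 94.28 mm
Seasonal total = 801.83 mm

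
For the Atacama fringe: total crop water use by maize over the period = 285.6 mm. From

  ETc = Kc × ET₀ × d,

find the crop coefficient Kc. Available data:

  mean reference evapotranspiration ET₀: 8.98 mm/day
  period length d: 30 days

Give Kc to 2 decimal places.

ETc = Kc × ET₀ × d  ⇒  Kc = ETc / (ET₀ × d)
Kc = 285.6 / (8.98 × 30) = 285.6 / 269.40 = 1.0601

1.06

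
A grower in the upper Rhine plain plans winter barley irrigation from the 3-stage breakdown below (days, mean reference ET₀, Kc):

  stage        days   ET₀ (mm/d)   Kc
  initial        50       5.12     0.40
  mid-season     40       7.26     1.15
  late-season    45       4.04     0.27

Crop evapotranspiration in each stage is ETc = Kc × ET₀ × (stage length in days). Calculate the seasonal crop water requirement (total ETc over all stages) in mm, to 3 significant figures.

initial: 0.40 × 5.12 × 50 = 102.40 mm
mid-season: 1.15 × 7.26 × 40 = 333.96 mm
late-season: 0.27 × 4.04 × 45 = 49.09 mm
Seasonal total = 485.45 mm

485 mm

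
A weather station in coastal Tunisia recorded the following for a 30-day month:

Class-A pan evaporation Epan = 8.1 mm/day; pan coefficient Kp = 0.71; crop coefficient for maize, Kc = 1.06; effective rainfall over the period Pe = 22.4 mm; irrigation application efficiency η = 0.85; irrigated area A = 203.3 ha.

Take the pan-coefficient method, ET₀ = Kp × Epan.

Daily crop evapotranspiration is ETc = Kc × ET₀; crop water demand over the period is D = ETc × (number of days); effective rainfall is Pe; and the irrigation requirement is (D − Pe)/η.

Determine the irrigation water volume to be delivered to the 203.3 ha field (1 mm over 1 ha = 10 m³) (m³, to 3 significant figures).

ET₀ = 0.71 × 8.1 = 5.7510 mm/d
ETc = Kc × ET₀ = 1.06 × 5.7510 = 6.0961 mm/d
Crop demand D = ETc × 30 d = 6.0961 × 30 = 182.883 mm
D − Pe = 182.883 − 22.4 = 160.483 mm
Gross irrigation = 160.483 / 0.85 = 188.804 mm
Volume = 188.804 mm × 203.3 ha × 10 = 383838.5 m³

384000 m³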